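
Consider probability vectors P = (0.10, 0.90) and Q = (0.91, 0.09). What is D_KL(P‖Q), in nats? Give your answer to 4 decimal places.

1.8515 nats

D(P‖Q) = Σ p·ln(p/q).
  0.10·ln(0.10/0.91) = -0.22083
  0.90·ln(0.90/0.09) = 2.07233
D(P‖Q) = 1.8515 nats.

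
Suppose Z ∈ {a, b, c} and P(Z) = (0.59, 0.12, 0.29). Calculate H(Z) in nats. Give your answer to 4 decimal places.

0.9247 nats

H(Z) = −Σ p·ln p.
  −(0.59)·ln(0.59) = 0.31130
  −(0.12)·ln(0.12) = 0.25443
  −(0.29)·ln(0.29) = 0.35898
Sum: 0.31130 + 0.25443 + 0.35898 = 0.9247 nats.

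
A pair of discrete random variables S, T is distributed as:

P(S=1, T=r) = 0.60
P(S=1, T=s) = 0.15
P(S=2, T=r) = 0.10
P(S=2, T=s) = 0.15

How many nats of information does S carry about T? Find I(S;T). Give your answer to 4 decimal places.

Marginals: p(S) = (0.7500, 0.2500), p(T) = (0.7000, 0.3000).
I(S;T) = H(S) + H(T) − H(S,T).
H(S) = 0.5623, H(T) = 0.6109, H(S,T) = 1.1059.
I(S;T) = 0.5623 + 0.6109 − 1.1059 = 0.0673 nats.

0.0673 nats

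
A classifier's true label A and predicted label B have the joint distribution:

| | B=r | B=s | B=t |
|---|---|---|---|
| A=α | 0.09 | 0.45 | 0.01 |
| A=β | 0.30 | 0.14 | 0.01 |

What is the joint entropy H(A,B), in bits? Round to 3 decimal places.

H(A,B) = −Σ p(x,y)·log₂ p(x,y) over all 6 cells.
  cell (α,r): −0.09·log₂0.09 = 0.3127
  cell (α,s): −0.45·log₂0.45 = 0.5184
  cell (α,t): −0.01·log₂0.01 = 0.0664
  cell (β,r): −0.30·log₂0.30 = 0.5211
  cell (β,s): −0.14·log₂0.14 = 0.3971
  cell (β,t): −0.01·log₂0.01 = 0.0664
Sum = 1.882 bits.

1.882 bits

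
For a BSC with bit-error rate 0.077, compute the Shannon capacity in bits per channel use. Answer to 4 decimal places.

0.6085 bits

Binary symmetric channel: C = 1 − h₂(ε) where h₂ is the binary entropy function.
h₂(0.077) = −0.077·log₂0.077 − 0.923·log₂0.923 = 0.3915.
C = 1 − 0.3915 = 0.6085 bits per channel use.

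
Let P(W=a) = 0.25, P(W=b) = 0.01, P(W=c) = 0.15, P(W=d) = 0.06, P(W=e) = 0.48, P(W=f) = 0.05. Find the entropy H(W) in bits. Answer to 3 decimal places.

1.945 bits

H(W) = −Σ p·log₂ p.
  −(0.25)·log₂(0.25) = 0.5000
  −(0.01)·log₂(0.01) = 0.0664
  −(0.15)·log₂(0.15) = 0.4105
  −(0.06)·log₂(0.06) = 0.2435
  −(0.48)·log₂(0.48) = 0.5083
  −(0.05)·log₂(0.05) = 0.2161
Sum: 0.5000 + 0.0664 + 0.4105 + 0.2435 + 0.5083 + 0.2161 = 1.945 bits.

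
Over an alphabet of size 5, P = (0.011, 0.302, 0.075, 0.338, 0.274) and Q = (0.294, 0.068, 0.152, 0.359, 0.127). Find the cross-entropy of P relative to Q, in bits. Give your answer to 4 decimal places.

2.7098 bits

H(P,Q) = −Σ p·log₂ q.
  −0.011·log₂(0.294) = 0.01943
  −0.302·log₂(0.068) = 1.17125
  −0.075·log₂(0.152) = 0.20384
  −0.338·log₂(0.359) = 0.49955
  −0.274·log₂(0.127) = 0.81573
H(P,Q) = 2.7098 bits.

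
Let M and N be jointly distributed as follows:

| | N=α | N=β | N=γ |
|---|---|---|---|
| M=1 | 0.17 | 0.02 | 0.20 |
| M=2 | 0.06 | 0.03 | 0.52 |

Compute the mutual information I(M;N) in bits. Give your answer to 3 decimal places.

Marginals: p(M) = (0.3900, 0.6100), p(N) = (0.2300, 0.0500, 0.7200).
I(M;N) = Σ p(x,y)·log₂[p(x,y)/(p(x)p(y))].
  (1,α): 0.17·log₂(1.8952) = 0.1568
  (1,β): 0.02·log₂(1.0256) = 0.0007
  (1,γ): 0.20·log₂(0.7123) = -0.0979
  (2,α): 0.06·log₂(0.4277) = -0.0735
  (2,β): 0.03·log₂(0.9836) = -0.0007
  (2,γ): 0.52·log₂(1.1840) = 0.1267
Sum = 0.112 bits.

0.112 bits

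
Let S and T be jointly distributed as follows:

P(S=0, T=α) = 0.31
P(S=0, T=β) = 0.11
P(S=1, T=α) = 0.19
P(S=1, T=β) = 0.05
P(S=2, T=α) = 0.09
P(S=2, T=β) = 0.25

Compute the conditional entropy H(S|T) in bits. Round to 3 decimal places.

Marginals: p(S) = (0.4200, 0.2400, 0.3400), p(T) = (0.5900, 0.4100).
H(S|T) = Σ p(T) · H(S|T=·).
  T=α: p=0.5900, H(S|T=α) = 1.4281
  T=β: p=0.4100, H(S|T=β) = 1.3146
Weighted sum = 1.382 bits.

1.382 bits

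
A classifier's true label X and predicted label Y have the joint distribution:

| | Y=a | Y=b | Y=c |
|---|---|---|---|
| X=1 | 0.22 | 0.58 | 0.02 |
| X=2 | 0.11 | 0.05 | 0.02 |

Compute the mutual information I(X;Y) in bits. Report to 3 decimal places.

Marginals: p(X) = (0.8200, 0.1800), p(Y) = (0.3300, 0.6300, 0.0400).
I(X;Y) = Σ p(x,y)·log₂[p(x,y)/(p(x)p(y))].
  (1,a): 0.22·log₂(0.8130) = -0.0657
  (1,b): 0.58·log₂(1.1227) = 0.0969
  (1,c): 0.02·log₂(0.6098) = -0.0143
  (2,a): 0.11·log₂(1.8519) = 0.0978
  (2,b): 0.05·log₂(0.4409) = -0.0591
  (2,c): 0.02·log₂(2.7778) = 0.0295
Sum = 0.085 bits.

0.085 bits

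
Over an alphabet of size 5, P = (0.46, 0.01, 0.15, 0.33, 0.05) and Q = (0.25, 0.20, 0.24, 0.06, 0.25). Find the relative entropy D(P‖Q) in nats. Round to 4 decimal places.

0.6621 nats

D(P‖Q) = Σ p·ln(p/q).
  0.46·ln(0.46/0.25) = 0.28049
  0.01·ln(0.01/0.20) = -0.02996
  0.15·ln(0.15/0.24) = -0.07050
  0.33·ln(0.33/0.06) = 0.56257
  0.05·ln(0.05/0.25) = -0.08047
D(P‖Q) = 0.6621 nats.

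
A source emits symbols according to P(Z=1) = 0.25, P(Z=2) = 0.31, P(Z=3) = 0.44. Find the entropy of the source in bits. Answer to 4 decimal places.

H(Z) = −Σ p·log₂ p.
  −(0.25)·log₂(0.25) = 0.50000
  −(0.31)·log₂(0.31) = 0.52379
  −(0.44)·log₂(0.44) = 0.52115
Sum: 0.50000 + 0.52379 + 0.52115 = 1.5449 bits.

1.5449 bits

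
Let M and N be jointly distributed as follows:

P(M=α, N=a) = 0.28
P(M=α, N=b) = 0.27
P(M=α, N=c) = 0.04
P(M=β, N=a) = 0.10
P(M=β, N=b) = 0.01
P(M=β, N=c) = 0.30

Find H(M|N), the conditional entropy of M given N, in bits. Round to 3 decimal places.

Chain rule: H(M|N) = H(M,N) − H(N).
Marginals: p(M) = (0.5900, 0.4100), p(N) = (0.3800, 0.2800, 0.3400).
H(M,N) = 2.1297 bits; H(N) = 1.5738 bits.
H(M|N) = 2.1297 − 1.5738 = 0.556 bits.

0.556 bits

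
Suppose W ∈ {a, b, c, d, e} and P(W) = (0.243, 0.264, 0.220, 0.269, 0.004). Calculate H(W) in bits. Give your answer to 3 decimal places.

H(W) = −Σ p·log₂ p.
  −(0.243)·log₂(0.243) = 0.4960
  −(0.264)·log₂(0.264) = 0.5072
  −(0.220)·log₂(0.220) = 0.4806
  −(0.269)·log₂(0.269) = 0.5096
  −(0.004)·log₂(0.004) = 0.0319
Sum: 0.4960 + 0.5072 + 0.4806 + 0.5096 + 0.0319 = 2.025 bits.

2.025 bits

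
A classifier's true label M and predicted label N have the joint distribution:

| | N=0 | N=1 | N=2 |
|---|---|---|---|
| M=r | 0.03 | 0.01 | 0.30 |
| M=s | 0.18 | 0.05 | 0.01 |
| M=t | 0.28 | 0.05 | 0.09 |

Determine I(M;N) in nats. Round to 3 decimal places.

Marginals: p(M) = (0.3400, 0.2400, 0.4200), p(N) = (0.4900, 0.1100, 0.4000).
I(M;N) = H(M) + H(N) − H(M,N).
H(M) = 1.0737, H(N) = 0.9589, H(M,N) = 1.7399.
I(M;N) = 1.0737 + 0.9589 − 1.7399 = 0.293 nats.

0.293 nats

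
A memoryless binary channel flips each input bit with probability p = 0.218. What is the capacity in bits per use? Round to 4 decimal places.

0.2435 bits

Binary symmetric channel: C = 1 − h₂(ε) where h₂ is the binary entropy function.
h₂(0.218) = −0.218·log₂0.218 − 0.782·log₂0.782 = 0.7565.
C = 1 − 0.7565 = 0.2435 bits per channel use.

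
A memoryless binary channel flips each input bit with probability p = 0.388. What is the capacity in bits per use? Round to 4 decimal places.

Binary symmetric channel: C = 1 − h₂(ε) where h₂ is the binary entropy function.
h₂(0.388) = −0.388·log₂0.388 − 0.612·log₂0.612 = 0.9635.
C = 1 − 0.9635 = 0.0365 bits per channel use.

0.0365 bits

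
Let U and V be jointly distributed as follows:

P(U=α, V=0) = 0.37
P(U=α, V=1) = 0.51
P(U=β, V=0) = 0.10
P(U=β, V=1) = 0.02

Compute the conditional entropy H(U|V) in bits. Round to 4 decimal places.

0.4738 bits

Chain rule: H(U|V) = H(U,V) − H(V).
Marginals: p(U) = (0.8800, 0.1200), p(V) = (0.4700, 0.5300).
H(U,V) = 1.4712 bits; H(V) = 0.9974 bits.
H(U|V) = 1.4712 − 0.9974 = 0.4738 bits.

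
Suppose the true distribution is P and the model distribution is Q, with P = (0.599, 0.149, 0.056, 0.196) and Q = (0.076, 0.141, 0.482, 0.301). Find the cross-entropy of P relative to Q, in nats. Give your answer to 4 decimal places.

2.1117 nats

H(P,Q) = −Σ p·ln q.
  −0.599·ln(0.076) = 1.54364
  −0.149·ln(0.141) = 0.29189
  −0.056·ln(0.482) = 0.04087
  −0.196·ln(0.301) = 0.23533
H(P,Q) = 2.1117 nats.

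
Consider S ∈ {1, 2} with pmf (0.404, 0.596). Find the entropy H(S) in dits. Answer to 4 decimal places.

H(S) = −Σ p·log₁₀ p.
  −(0.404)·log₁₀(0.404) = 0.15902
  −(0.596)·log₁₀(0.596) = 0.13395
Sum: 0.15902 + 0.13395 = 0.2930 dits.

0.2930 dits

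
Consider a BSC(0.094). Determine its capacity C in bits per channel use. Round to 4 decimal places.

0.5503 bits

Binary symmetric channel: C = 1 − h₂(ε) where h₂ is the binary entropy function.
h₂(0.094) = −0.094·log₂0.094 − 0.906·log₂0.906 = 0.4497.
C = 1 − 0.4497 = 0.5503 bits per channel use.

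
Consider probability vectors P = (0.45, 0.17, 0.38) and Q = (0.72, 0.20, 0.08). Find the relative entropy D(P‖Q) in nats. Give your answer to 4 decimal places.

D(P‖Q) = Σ p·ln(p/q).
  0.45·ln(0.45/0.72) = -0.21150
  0.17·ln(0.17/0.20) = -0.02763
  0.38·ln(0.38/0.08) = 0.59209
D(P‖Q) = 0.3530 nats.

0.3530 nats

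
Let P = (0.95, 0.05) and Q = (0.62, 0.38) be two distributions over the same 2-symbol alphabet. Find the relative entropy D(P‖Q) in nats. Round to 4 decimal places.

0.3040 nats

D(P‖Q) = Σ p·ln(p/q).
  0.95·ln(0.95/0.62) = 0.40541
  0.05·ln(0.05/0.38) = -0.10141
D(P‖Q) = 0.3040 nats.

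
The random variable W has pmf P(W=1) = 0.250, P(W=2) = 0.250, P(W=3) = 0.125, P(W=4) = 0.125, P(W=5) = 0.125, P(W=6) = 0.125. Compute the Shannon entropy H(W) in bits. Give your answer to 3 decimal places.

2.500 bits

H(W) = −Σ p·log₂ p.
  −(0.250)·log₂(0.250) = 0.5000
  −(0.250)·log₂(0.250) = 0.5000
  −(0.125)·log₂(0.125) = 0.3750
  −(0.125)·log₂(0.125) = 0.3750
  −(0.125)·log₂(0.125) = 0.3750
  −(0.125)·log₂(0.125) = 0.3750
Sum: 0.5000 + 0.5000 + 0.3750 + 0.3750 + 0.3750 + 0.3750 = 2.500 bits.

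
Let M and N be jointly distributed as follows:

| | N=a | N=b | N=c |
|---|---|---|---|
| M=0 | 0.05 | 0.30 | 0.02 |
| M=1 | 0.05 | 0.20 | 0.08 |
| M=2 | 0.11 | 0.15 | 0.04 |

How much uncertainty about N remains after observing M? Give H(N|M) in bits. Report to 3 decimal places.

1.189 bits

Chain rule: H(N|M) = H(M,N) − H(M).
Marginals: p(M) = (0.3700, 0.3300, 0.3000), p(N) = (0.2100, 0.6500, 0.1400).
H(M,N) = 2.7686 bits; H(M) = 1.5796 bits.
H(N|M) = 2.7686 − 1.5796 = 1.189 bits.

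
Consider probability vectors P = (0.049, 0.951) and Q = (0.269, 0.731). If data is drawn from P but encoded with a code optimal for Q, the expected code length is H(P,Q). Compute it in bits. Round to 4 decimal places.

H(P,Q) = −Σ p·log₂ q.
  −0.049·log₂(0.269) = 0.09282
  −0.951·log₂(0.731) = 0.42991
H(P,Q) = 0.5227 bits.

0.5227 bits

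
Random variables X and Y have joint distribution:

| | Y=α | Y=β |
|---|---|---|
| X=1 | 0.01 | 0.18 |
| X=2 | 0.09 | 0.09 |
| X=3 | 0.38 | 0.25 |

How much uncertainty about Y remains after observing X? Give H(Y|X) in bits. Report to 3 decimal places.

Chain rule: H(Y|X) = H(X,Y) − H(X).
Marginals: p(X) = (0.1900, 0.1800, 0.6300), p(Y) = (0.4800, 0.5200).
H(X,Y) = 2.1675 bits; H(X) = 1.3205 bits.
H(Y|X) = 2.1675 − 1.3205 = 0.847 bits.

0.847 bits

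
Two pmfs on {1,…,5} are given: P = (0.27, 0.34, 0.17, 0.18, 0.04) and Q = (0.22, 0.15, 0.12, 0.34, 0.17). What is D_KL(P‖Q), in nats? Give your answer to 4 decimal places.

D(P‖Q) = Σ p·ln(p/q).
  0.27·ln(0.27/0.22) = 0.05529
  0.34·ln(0.34/0.15) = 0.27823
  0.17·ln(0.17/0.12) = 0.05921
  0.18·ln(0.18/0.34) = -0.11448
  0.04·ln(0.04/0.17) = -0.05788
D(P‖Q) = 0.2204 nats.

0.2204 nats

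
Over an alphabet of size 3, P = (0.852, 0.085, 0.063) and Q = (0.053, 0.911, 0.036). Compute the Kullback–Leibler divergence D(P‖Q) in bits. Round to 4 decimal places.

D(P‖Q) = Σ p·log₂(p/q).
  0.852·log₂(0.852/0.053) = 3.41378
  0.085·log₂(0.085/0.911) = -0.29086
  0.063·log₂(0.063/0.036) = 0.05086
D(P‖Q) = 3.1738 bits.

3.1738 bits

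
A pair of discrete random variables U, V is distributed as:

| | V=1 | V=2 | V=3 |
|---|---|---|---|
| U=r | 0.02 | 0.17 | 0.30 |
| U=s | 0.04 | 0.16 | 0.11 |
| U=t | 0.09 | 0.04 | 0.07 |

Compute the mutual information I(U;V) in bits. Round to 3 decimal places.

Marginals: p(U) = (0.4900, 0.3100, 0.2000), p(V) = (0.1500, 0.3700, 0.4800).
I(U;V) = Σ p(x,y)·log₂[p(x,y)/(p(x)p(y))].
  (r,1): 0.02·log₂(0.2721) = -0.0376
  (r,2): 0.17·log₂(0.9377) = -0.0158
  (r,3): 0.30·log₂(1.2755) = 0.1053
  (s,1): 0.04·log₂(0.8602) = -0.0087
  (s,2): 0.16·log₂(1.3949) = 0.0768
  (s,3): 0.11·log₂(0.7392) = -0.0479
  (t,1): 0.09·log₂(3.0000) = 0.1426
  (t,2): 0.04·log₂(0.5405) = -0.0355
  (t,3): 0.07·log₂(0.7292) = -0.0319
Sum = 0.147 bits.

0.147 bits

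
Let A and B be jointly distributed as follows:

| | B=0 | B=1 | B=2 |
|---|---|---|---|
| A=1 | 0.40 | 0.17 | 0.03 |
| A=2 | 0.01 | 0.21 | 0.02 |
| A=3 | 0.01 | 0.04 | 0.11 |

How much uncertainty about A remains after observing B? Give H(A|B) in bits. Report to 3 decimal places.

Marginals: p(A) = (0.6000, 0.2400, 0.1600), p(B) = (0.4200, 0.4200, 0.1600).
H(A|B) = Σ p(B) · H(A|B=·).
  B=0: p=0.4200, H(A|B=0) = 0.3238
  B=1: p=0.4200, H(A|B=1) = 1.3512
  B=2: p=0.1600, H(A|B=2) = 1.1995
Weighted sum = 0.895 bits.

0.895 bits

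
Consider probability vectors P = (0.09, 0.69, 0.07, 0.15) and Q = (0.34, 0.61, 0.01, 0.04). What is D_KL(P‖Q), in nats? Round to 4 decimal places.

D(P‖Q) = Σ p·ln(p/q).
  0.09·ln(0.09/0.34) = -0.11962
  0.69·ln(0.69/0.61) = 0.08503
  0.07·ln(0.07/0.01) = 0.13621
  0.15·ln(0.15/0.04) = 0.19826
D(P‖Q) = 0.2999 nats.

0.2999 nats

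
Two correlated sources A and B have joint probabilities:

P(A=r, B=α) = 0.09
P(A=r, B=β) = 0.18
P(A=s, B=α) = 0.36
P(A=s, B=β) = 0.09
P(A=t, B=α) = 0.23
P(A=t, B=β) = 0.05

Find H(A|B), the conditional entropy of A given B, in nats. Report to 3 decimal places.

Marginals: p(A) = (0.2700, 0.4500, 0.2800), p(B) = (0.6800, 0.3200).
H(A|B) = Σ p(B) · H(A|B=·).
  B=α: p=0.6800, H(A|B=α) = 0.9710
  B=β: p=0.3200, H(A|B=β) = 0.9705
Weighted sum = 0.971 nats.

0.971 nats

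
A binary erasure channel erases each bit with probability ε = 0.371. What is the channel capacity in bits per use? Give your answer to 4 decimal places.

Binary erasure channel: capacity C = 1 − ε.
C = 1 − 0.371 = 0.6290 bits per channel use.

0.6290 bits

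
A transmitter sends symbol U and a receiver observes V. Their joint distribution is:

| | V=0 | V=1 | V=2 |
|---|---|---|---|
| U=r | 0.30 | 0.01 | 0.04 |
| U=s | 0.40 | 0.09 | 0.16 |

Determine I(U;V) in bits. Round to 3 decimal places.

0.053 bits

Marginals: p(U) = (0.3500, 0.6500), p(V) = (0.7000, 0.1000, 0.2000).
I(U;V) = Σ p(x,y)·log₂[p(x,y)/(p(x)p(y))].
  (r,0): 0.30·log₂(1.2245) = 0.0877
  (r,1): 0.01·log₂(0.2857) = -0.0181
  (r,2): 0.04·log₂(0.5714) = -0.0323
  (s,0): 0.40·log₂(0.8791) = -0.0743
  (s,1): 0.09·log₂(1.3846) = 0.0423
  (s,2): 0.16·log₂(1.2308) = 0.0479
Sum = 0.053 bits.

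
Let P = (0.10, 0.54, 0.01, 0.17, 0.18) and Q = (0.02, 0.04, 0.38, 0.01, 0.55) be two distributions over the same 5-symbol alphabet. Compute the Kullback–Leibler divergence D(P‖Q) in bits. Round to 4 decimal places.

D(P‖Q) = Σ p·log₂(p/q).
  0.10·log₂(0.10/0.02) = 0.23219
  0.54·log₂(0.54/0.04) = 2.02764
  0.01·log₂(0.01/0.38) = -0.05248
  0.17·log₂(0.17/0.01) = 0.69487
  0.18·log₂(0.18/0.55) = -0.29006
D(P‖Q) = 2.6122 bits.

2.6122 bits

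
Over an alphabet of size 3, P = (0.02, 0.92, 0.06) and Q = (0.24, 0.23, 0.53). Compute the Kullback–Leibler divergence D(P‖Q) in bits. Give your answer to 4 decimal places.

1.5797 bits

D(P‖Q) = Σ p·log₂(p/q).
  0.02·log₂(0.02/0.24) = -0.07170
  0.92·log₂(0.92/0.23) = 1.84000
  0.06·log₂(0.06/0.53) = -0.18858
D(P‖Q) = 1.5797 bits.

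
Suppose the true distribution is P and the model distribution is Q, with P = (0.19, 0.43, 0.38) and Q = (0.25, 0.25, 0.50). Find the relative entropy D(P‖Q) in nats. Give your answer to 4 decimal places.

0.0768 nats

D(P‖Q) = Σ p·ln(p/q).
  0.19·ln(0.19/0.25) = -0.05214
  0.43·ln(0.43/0.25) = 0.23320
  0.38·ln(0.38/0.50) = -0.10429
D(P‖Q) = 0.0768 nats.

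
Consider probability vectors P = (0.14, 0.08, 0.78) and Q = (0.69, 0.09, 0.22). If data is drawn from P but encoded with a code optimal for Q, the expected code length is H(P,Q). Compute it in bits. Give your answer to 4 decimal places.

H(P,Q) = −Σ p·log₂ q.
  −0.14·log₂(0.69) = 0.07495
  −0.08·log₂(0.09) = 0.27791
  −0.78·log₂(0.22) = 1.70385
H(P,Q) = 2.0567 bits.

2.0567 bits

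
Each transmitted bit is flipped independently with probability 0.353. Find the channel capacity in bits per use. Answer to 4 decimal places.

0.0633 bits

Binary symmetric channel: C = 1 − h₂(ε) where h₂ is the binary entropy function.
h₂(0.353) = −0.353·log₂0.353 − 0.647·log₂0.647 = 0.9367.
C = 1 − 0.9367 = 0.0633 bits per channel use.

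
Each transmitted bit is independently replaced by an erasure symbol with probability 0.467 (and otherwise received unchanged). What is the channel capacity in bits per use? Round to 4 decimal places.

Binary erasure channel: capacity C = 1 − ε.
C = 1 − 0.467 = 0.5330 bits per channel use.

0.5330 bits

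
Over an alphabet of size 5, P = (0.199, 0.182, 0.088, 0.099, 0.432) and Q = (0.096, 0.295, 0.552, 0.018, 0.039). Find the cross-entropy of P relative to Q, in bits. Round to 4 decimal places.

3.6645 bits

H(P,Q) = −Σ p·log₂ q.
  −0.199·log₂(0.096) = 0.67278
  −0.182·log₂(0.295) = 0.32054
  −0.088·log₂(0.552) = 0.07544
  −0.099·log₂(0.018) = 0.57379
  −0.432·log₂(0.039) = 2.02193
H(P,Q) = 3.6645 bits.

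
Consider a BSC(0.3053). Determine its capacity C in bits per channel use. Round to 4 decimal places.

0.1123 bits

Binary symmetric channel: C = 1 − h₂(ε) where h₂ is the binary entropy function.
h₂(0.3053) = −0.3053·log₂0.3053 − 0.6947·log₂0.6947 = 0.8877.
C = 1 − 0.8877 = 0.1123 bits per channel use.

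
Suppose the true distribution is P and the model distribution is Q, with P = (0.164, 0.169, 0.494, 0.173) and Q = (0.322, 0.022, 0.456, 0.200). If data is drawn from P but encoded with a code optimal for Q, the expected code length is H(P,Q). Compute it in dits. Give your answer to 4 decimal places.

H(P,Q) = −Σ p·log₁₀ q.
  −0.164·log₁₀(0.322) = 0.08071
  −0.169·log₁₀(0.022) = 0.28013
  −0.494·log₁₀(0.456) = 0.16847
  −0.173·log₁₀(0.200) = 0.12092
H(P,Q) = 0.6502 dits.

0.6502 dits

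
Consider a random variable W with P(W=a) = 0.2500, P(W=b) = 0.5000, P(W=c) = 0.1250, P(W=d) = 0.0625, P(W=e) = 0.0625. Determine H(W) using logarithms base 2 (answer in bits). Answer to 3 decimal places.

H(W) = −Σ p·log₂ p.
  −(0.2500)·log₂(0.2500) = 0.5000
  −(0.5000)·log₂(0.5000) = 0.5000
  −(0.1250)·log₂(0.1250) = 0.3750
  −(0.0625)·log₂(0.0625) = 0.2500
  −(0.0625)·log₂(0.0625) = 0.2500
Sum: 0.5000 + 0.5000 + 0.3750 + 0.2500 + 0.2500 = 1.875 bits.

1.875 bits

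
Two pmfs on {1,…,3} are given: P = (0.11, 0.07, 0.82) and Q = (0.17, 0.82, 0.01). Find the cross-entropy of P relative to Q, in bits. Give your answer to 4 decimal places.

H(P,Q) = −Σ p·log₂ q.
  −0.11·log₂(0.17) = 0.28120
  −0.07·log₂(0.82) = 0.02004
  −0.82·log₂(0.01) = 5.44796
H(P,Q) = 5.7492 bits.

5.7492 bits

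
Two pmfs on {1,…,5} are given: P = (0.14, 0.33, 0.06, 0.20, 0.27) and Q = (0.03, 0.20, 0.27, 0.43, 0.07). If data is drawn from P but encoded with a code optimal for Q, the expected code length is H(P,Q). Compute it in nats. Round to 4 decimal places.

H(P,Q) = −Σ p·ln q.
  −0.14·ln(0.03) = 0.49092
  −0.33·ln(0.20) = 0.53111
  −0.06·ln(0.27) = 0.07856
  −0.20·ln(0.43) = 0.16879
  −0.27·ln(0.07) = 0.71800
H(P,Q) = 1.9874 nats.

1.9874 nats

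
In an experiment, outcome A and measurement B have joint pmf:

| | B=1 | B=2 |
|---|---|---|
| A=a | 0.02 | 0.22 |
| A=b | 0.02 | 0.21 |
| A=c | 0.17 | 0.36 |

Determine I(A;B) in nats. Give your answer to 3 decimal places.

0.045 nats

Marginals: p(A) = (0.2400, 0.2300, 0.5300), p(B) = (0.2100, 0.7900).
I(A;B) = Σ p(x,y)·ln[p(x,y)/(p(x)p(y))].
  (a,1): 0.02·ln(0.3968) = -0.0185
  (a,2): 0.22·ln(1.1603) = 0.0327
  (b,1): 0.02·ln(0.4141) = -0.0176
  (b,2): 0.21·ln(1.1558) = 0.0304
  (c,1): 0.17·ln(1.5274) = 0.0720
  (c,2): 0.36·ln(0.8598) = -0.0544
Sum = 0.045 nats.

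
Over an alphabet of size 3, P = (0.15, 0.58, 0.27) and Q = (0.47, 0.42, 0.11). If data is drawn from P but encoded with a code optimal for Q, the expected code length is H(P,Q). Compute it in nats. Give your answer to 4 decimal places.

1.2124 nats

H(P,Q) = −Σ p·ln q.
  −0.15·ln(0.47) = 0.11325
  −0.58·ln(0.42) = 0.50315
  −0.27·ln(0.11) = 0.59596
H(P,Q) = 1.2124 nats.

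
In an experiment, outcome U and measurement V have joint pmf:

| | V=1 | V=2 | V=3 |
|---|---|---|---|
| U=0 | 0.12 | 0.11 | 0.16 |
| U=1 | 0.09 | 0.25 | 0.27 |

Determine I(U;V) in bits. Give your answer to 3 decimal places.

Marginals: p(U) = (0.3900, 0.6100), p(V) = (0.2100, 0.3600, 0.4300).
I(U;V) = Σ p(x,y)·log₂[p(x,y)/(p(x)p(y))].
  (0,1): 0.12·log₂(1.4652) = 0.0661
  (0,2): 0.11·log₂(0.7835) = -0.0387
  (0,3): 0.16·log₂(0.9541) = -0.0108
  (1,1): 0.09·log₂(0.7026) = -0.0458
  (1,2): 0.25·log₂(1.1384) = 0.0468
  (1,3): 0.27·log₂(1.0294) = 0.0113
Sum = 0.029 bits.

0.029 bits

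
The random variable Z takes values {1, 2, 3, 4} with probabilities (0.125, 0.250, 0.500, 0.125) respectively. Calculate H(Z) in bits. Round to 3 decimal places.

1.750 bits

H(Z) = −Σ p·log₂ p.
  −(0.125)·log₂(0.125) = 0.3750
  −(0.250)·log₂(0.250) = 0.5000
  −(0.500)·log₂(0.500) = 0.5000
  −(0.125)·log₂(0.125) = 0.3750
Sum: 0.3750 + 0.5000 + 0.5000 + 0.3750 = 1.750 bits.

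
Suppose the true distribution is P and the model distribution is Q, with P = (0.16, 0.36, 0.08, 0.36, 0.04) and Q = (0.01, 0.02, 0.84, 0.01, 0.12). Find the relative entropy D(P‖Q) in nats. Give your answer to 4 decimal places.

2.5422 nats

D(P‖Q) = Σ p·ln(p/q).
  0.16·ln(0.16/0.01) = 0.44361
  0.36·ln(0.36/0.02) = 1.04053
  0.08·ln(0.08/0.84) = -0.18811
  0.36·ln(0.36/0.01) = 1.29007
  0.04·ln(0.04/0.12) = -0.04394
D(P‖Q) = 2.5422 nats.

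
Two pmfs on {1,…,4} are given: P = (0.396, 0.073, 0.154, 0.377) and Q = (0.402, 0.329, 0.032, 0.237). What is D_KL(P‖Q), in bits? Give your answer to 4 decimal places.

0.4344 bits

D(P‖Q) = Σ p·log₂(p/q).
  0.396·log₂(0.396/0.402) = -0.00859
  0.073·log₂(0.073/0.329) = -0.15856
  0.154·log₂(0.154/0.032) = 0.34909
  0.377·log₂(0.377/0.237) = 0.25247
D(P‖Q) = 0.4344 bits.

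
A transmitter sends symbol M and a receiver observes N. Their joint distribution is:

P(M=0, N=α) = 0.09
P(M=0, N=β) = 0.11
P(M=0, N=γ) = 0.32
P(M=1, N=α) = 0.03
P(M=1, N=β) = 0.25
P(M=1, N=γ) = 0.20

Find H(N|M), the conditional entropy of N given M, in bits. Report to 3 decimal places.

1.306 bits

Marginals: p(M) = (0.5200, 0.4800), p(N) = (0.1200, 0.3600, 0.5200).
H(N|M) = Σ p(M) · H(N|M=·).
  M=0: p=0.5200, H(N|M=0) = 1.3431
  M=1: p=0.4800, H(N|M=1) = 1.2664
Weighted sum = 1.306 bits.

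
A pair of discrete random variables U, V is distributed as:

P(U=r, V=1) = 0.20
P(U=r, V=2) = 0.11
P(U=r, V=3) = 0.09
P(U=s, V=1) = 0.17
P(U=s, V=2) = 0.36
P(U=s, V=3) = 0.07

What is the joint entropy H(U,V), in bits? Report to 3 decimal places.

2.361 bits

H(U,V) = −Σ p(x,y)·log₂ p(x,y) over all 6 cells.
  cell (r,1): −0.20·log₂0.20 = 0.4644
  cell (r,2): −0.11·log₂0.11 = 0.3503
  cell (r,3): −0.09·log₂0.09 = 0.3127
  cell (s,1): −0.17·log₂0.17 = 0.4346
  cell (s,2): −0.36·log₂0.36 = 0.5306
  cell (s,3): −0.07·log₂0.07 = 0.2686
Sum = 2.361 bits.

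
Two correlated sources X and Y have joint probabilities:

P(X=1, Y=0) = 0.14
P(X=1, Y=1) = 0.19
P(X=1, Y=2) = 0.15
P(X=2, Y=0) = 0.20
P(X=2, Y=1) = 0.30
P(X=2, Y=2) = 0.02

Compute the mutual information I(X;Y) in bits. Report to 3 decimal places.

Marginals: p(X) = (0.4800, 0.5200), p(Y) = (0.3400, 0.4900, 0.1700).
I(X;Y) = H(X) + H(Y) − H(X,Y).
H(X) = 0.9988, H(Y) = 1.4680, H(X,Y) = 2.3612.
I(X;Y) = 0.9988 + 1.4680 − 2.3612 = 0.106 bits.

0.106 bits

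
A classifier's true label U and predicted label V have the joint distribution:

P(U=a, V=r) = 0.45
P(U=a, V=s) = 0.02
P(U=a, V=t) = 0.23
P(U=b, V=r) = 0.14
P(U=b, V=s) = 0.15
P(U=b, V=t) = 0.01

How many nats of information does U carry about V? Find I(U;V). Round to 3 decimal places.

Marginals: p(U) = (0.7000, 0.3000), p(V) = (0.5900, 0.1700, 0.2400).
I(U;V) = H(U) + H(V) − H(U,V).
H(U) = 0.6109, H(V) = 0.9550, H(U,V) = 1.3815.
I(U;V) = 0.6109 + 0.9550 − 1.3815 = 0.184 nats.

0.184 nats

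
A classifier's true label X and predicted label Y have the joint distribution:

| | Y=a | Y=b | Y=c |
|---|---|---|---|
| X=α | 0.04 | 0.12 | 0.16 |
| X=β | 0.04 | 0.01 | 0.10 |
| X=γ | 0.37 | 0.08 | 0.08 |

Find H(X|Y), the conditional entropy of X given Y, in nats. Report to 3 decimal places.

0.800 nats

Chain rule: H(X|Y) = H(X,Y) − H(Y).
Marginals: p(X) = (0.3200, 0.1500, 0.5300), p(Y) = (0.4500, 0.2100, 0.3400).
H(X,Y) = 1.8535 nats; H(Y) = 1.0539 nats.
H(X|Y) = 1.8535 − 1.0539 = 0.800 nats.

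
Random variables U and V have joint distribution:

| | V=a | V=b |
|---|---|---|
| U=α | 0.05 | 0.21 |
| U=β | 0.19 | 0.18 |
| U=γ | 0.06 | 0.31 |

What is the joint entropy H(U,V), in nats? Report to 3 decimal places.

H(U,V) = −Σ p(x,y)·ln p(x,y) over all 6 cells.
  cell (α,a): −0.05·ln0.05 = 0.1498
  cell (α,b): −0.21·ln0.21 = 0.3277
  cell (β,a): −0.19·ln0.19 = 0.3155
  cell (β,b): −0.18·ln0.18 = 0.3087
  cell (γ,a): −0.06·ln0.06 = 0.1688
  cell (γ,b): −0.31·ln0.31 = 0.3631
Sum = 1.634 nats.

1.634 nats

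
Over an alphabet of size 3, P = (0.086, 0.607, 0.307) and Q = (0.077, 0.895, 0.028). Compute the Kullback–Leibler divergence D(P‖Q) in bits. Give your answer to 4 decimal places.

0.7343 bits

D(P‖Q) = Σ p·log₂(p/q).
  0.086·log₂(0.086/0.077) = 0.01372
  0.607·log₂(0.607/0.895) = -0.34004
  0.307·log₂(0.307/0.028) = 1.06061
D(P‖Q) = 0.7343 bits.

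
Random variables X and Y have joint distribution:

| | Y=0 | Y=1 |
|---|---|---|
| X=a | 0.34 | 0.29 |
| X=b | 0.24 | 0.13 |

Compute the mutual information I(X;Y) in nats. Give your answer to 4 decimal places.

Marginals: p(X) = (0.6300, 0.3700), p(Y) = (0.5800, 0.4200).
I(X;Y) = Σ p(x,y)·ln[p(x,y)/(p(x)p(y))].
  (a,0): 0.34·ln(0.9305) = -0.02450
  (a,1): 0.29·ln(1.0960) = 0.02658
  (b,0): 0.24·ln(1.1184) = 0.02685
  (b,1): 0.13·ln(0.8366) = -0.02320
Sum = 0.0057 nats.

0.0057 nats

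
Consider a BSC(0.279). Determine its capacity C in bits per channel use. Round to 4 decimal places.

Binary symmetric channel: C = 1 − h₂(ε) where h₂ is the binary entropy function.
h₂(0.279) = −0.279·log₂0.279 − 0.721·log₂0.721 = 0.8541.
C = 1 − 0.8541 = 0.1459 bits per channel use.

0.1459 bits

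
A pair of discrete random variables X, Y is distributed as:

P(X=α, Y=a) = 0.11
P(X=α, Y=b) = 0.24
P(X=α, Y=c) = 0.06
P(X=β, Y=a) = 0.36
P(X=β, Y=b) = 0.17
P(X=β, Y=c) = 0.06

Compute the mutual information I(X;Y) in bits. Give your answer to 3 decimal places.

Marginals: p(X) = (0.4100, 0.5900), p(Y) = (0.4700, 0.4100, 0.1200).
I(X;Y) = H(X) + H(Y) − H(X,Y).
H(X) = 0.9765, H(Y) = 1.4064, H(X,Y) = 2.2967.
I(X;Y) = 0.9765 + 1.4064 − 2.2967 = 0.086 bits.

0.086 bits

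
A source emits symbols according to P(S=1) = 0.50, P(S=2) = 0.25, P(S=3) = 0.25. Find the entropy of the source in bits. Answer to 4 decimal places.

H(S) = −Σ p·log₂ p.
  −(0.50)·log₂(0.50) = 0.50000
  −(0.25)·log₂(0.25) = 0.50000
  −(0.25)·log₂(0.25) = 0.50000
Sum: 0.50000 + 0.50000 + 0.50000 = 1.5000 bits.

1.5000 bits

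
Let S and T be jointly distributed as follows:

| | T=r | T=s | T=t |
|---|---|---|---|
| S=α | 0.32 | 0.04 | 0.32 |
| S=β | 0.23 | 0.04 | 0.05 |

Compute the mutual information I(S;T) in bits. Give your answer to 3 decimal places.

0.074 bits

Marginals: p(S) = (0.6800, 0.3200), p(T) = (0.5500, 0.0800, 0.3700).
I(S;T) = Σ p(x,y)·log₂[p(x,y)/(p(x)p(y))].
  (α,r): 0.32·log₂(0.8556) = -0.0720
  (α,s): 0.04·log₂(0.7353) = -0.0177
  (α,t): 0.32·log₂(1.2719) = 0.1110
  (β,r): 0.23·log₂(1.3068) = 0.0888
  (β,s): 0.04·log₂(1.5625) = 0.0258
  (β,t): 0.05·log₂(0.4223) = -0.0622
Sum = 0.074 bits.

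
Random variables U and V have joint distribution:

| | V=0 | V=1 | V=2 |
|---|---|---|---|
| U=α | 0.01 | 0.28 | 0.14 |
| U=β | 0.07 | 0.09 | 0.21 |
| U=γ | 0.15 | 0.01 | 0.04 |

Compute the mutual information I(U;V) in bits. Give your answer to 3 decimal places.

Marginals: p(U) = (0.4300, 0.3700, 0.2000), p(V) = (0.2300, 0.3800, 0.3900).
I(U;V) = H(U) + H(V) − H(U,V).
H(U) = 1.5187, H(V) = 1.5479, H(U,V) = 2.6945.
I(U;V) = 1.5187 + 1.5479 − 2.6945 = 0.372 bits.

0.372 bits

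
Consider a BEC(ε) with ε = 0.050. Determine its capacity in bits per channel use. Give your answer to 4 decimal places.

0.9500 bits

Binary erasure channel: capacity C = 1 − ε.
C = 1 − 0.050 = 0.9500 bits per channel use.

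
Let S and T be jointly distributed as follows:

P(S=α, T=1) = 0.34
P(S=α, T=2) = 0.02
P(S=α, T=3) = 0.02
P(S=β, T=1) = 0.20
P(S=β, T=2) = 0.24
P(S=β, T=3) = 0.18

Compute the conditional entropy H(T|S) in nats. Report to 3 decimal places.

0.832 nats

Marginals: p(S) = (0.3800, 0.6200), p(T) = (0.5400, 0.2600, 0.2000).
H(T|S) = Σ p(S) · H(T|S=·).
  S=α: p=0.3800, H(T|S=α) = 0.4095
  S=β: p=0.6200, H(T|S=β) = 1.0914
Weighted sum = 0.832 nats.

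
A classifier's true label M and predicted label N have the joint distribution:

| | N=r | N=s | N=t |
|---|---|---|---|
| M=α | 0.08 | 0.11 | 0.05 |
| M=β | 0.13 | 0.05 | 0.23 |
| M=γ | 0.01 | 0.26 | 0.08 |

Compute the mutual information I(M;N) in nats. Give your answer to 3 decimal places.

0.195 nats

Marginals: p(M) = (0.2400, 0.4100, 0.3500), p(N) = (0.2200, 0.4200, 0.3600).
I(M;N) = H(M) + H(N) − H(M,N).
H(M) = 1.0755, H(N) = 1.0653, H(M,N) = 1.9460.
I(M;N) = 1.0755 + 1.0653 − 1.9460 = 0.195 nats.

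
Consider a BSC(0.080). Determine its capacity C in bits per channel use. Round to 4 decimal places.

0.5978 bits

Binary symmetric channel: C = 1 − h₂(ε) where h₂ is the binary entropy function.
h₂(0.080) = −0.080·log₂0.080 − 0.920·log₂0.920 = 0.4022.
C = 1 − 0.4022 = 0.5978 bits per channel use.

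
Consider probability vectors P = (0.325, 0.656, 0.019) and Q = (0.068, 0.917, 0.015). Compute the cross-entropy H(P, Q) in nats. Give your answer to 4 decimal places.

H(P,Q) = −Σ p·ln q.
  −0.325·ln(0.068) = 0.87368
  −0.656·ln(0.917) = 0.05684
  −0.019·ln(0.015) = 0.07979
H(P,Q) = 1.0103 nats.

1.0103 nats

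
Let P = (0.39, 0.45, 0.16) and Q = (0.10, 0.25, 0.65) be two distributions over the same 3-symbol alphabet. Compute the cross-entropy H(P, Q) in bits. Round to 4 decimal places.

2.2950 bits

H(P,Q) = −Σ p·log₂ q.
  −0.39·log₂(0.10) = 1.29555
  −0.45·log₂(0.25) = 0.90000
  −0.16·log₂(0.65) = 0.09944
H(P,Q) = 2.2950 bits.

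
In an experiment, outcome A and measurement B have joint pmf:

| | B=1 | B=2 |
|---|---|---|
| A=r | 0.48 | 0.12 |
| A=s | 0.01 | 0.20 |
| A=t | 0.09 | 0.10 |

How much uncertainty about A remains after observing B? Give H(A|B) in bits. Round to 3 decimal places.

1.070 bits

Chain rule: H(A|B) = H(A,B) − H(B).
Marginals: p(A) = (0.6000, 0.2100, 0.1900), p(B) = (0.5800, 0.4200).
H(A,B) = 2.0510 bits; H(B) = 0.9815 bits.
H(A|B) = 2.0510 − 0.9815 = 1.070 bits.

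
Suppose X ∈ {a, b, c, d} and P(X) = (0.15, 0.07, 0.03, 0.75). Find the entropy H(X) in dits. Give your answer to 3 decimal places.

0.344 dits

H(X) = −Σ p·log₁₀ p.
  −(0.15)·log₁₀(0.15) = 0.1236
  −(0.07)·log₁₀(0.07) = 0.0808
  −(0.03)·log₁₀(0.03) = 0.0457
  −(0.75)·log₁₀(0.75) = 0.0937
Sum: 0.1236 + 0.0808 + 0.0457 + 0.0937 = 0.344 dits.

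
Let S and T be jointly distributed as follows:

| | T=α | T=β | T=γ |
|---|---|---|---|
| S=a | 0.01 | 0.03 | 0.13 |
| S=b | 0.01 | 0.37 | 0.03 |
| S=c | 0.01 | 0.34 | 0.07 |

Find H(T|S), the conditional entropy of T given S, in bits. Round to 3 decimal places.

0.726 bits

Marginals: p(S) = (0.1700, 0.4100, 0.4200), p(T) = (0.0300, 0.7400, 0.2300).
H(T|S) = Σ p(S) · H(T|S=·).
  S=a: p=0.1700, H(T|S=a) = 0.9780
  S=b: p=0.4100, H(T|S=b) = 0.5404
  S=c: p=0.4200, H(T|S=c) = 0.8060
Weighted sum = 0.726 bits.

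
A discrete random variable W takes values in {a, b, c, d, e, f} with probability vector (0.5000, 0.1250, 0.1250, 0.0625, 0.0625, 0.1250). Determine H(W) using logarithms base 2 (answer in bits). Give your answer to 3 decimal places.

H(W) = −Σ p·log₂ p.
  −(0.5000)·log₂(0.5000) = 0.5000
  −(0.1250)·log₂(0.1250) = 0.3750
  −(0.1250)·log₂(0.1250) = 0.3750
  −(0.0625)·log₂(0.0625) = 0.2500
  −(0.0625)·log₂(0.0625) = 0.2500
  −(0.1250)·log₂(0.1250) = 0.3750
Sum: 0.5000 + 0.3750 + 0.3750 + 0.2500 + 0.2500 + 0.3750 = 2.125 bits.

2.125 bits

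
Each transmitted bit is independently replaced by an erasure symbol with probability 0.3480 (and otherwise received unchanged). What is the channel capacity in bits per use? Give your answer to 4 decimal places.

Binary erasure channel: capacity C = 1 − ε.
C = 1 − 0.3480 = 0.6520 bits per channel use.

0.6520 bits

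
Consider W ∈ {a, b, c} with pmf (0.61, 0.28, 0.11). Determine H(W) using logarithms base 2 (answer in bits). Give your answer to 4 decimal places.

H(W) = −Σ p·log₂ p.
  −(0.61)·log₂(0.61) = 0.43500
  −(0.28)·log₂(0.28) = 0.51422
  −(0.11)·log₂(0.11) = 0.35029
Sum: 0.43500 + 0.51422 + 0.35029 = 1.2995 bits.

1.2995 bits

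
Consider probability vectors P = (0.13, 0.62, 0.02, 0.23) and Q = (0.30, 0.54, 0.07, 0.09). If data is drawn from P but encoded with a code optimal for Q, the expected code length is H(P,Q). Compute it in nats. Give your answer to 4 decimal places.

1.1456 nats

H(P,Q) = −Σ p·ln q.
  −0.13·ln(0.30) = 0.15652
  −0.62·ln(0.54) = 0.38204
  −0.02·ln(0.07) = 0.05319
  −0.23·ln(0.09) = 0.55383
H(P,Q) = 1.1456 nats.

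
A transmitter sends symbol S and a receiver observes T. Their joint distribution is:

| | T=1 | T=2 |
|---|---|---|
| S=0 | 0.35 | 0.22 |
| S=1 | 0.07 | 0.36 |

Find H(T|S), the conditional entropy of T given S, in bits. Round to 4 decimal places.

Marginals: p(S) = (0.5700, 0.4300), p(T) = (0.4200, 0.5800).
H(T|S) = Σ p(S) · H(T|S=·).
  S=0: p=0.5700, H(T|S=0) = 0.9621
  S=1: p=0.4300, H(T|S=1) = 0.6409
Weighted sum = 0.8240 bits.

0.8240 bits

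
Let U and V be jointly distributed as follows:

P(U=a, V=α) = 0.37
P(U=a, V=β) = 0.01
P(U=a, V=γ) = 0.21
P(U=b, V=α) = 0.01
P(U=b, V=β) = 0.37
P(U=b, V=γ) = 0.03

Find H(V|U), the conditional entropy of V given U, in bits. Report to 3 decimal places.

Chain rule: H(V|U) = H(U,V) − H(U).
Marginals: p(U) = (0.5900, 0.4100), p(V) = (0.3800, 0.3800, 0.2400).
H(U,V) = 1.8189 bits; H(U) = 0.9765 bits.
H(V|U) = 1.8189 − 0.9765 = 0.842 bits.

0.842 bits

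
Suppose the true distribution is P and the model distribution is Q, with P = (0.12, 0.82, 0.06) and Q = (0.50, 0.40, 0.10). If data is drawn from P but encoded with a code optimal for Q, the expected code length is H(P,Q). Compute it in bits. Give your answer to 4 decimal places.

1.4033 bits

H(P,Q) = −Σ p·log₂ q.
  −0.12·log₂(0.50) = 0.12000
  −0.82·log₂(0.40) = 1.08398
  −0.06·log₂(0.10) = 0.19932
H(P,Q) = 1.4033 bits.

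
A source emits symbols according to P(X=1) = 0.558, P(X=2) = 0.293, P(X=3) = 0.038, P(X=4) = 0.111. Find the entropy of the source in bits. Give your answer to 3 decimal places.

H(X) = −Σ p·log₂ p.
  −(0.558)·log₂(0.558) = 0.4696
  −(0.293)·log₂(0.293) = 0.5189
  −(0.038)·log₂(0.038) = 0.1793
  −(0.111)·log₂(0.111) = 0.3520
Sum: 0.4696 + 0.5189 + 0.1793 + 0.3520 = 1.520 bits.

1.520 bits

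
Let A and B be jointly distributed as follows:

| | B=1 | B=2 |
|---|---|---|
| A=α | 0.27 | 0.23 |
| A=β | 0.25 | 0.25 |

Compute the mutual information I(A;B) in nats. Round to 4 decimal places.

0.0008 nats

Marginals: p(A) = (0.5000, 0.5000), p(B) = (0.5200, 0.4800).
I(A;B) = Σ p(x,y)·ln[p(x,y)/(p(x)p(y))].
  (α,1): 0.27·ln(1.0385) = 0.01019
  (α,2): 0.23·ln(0.9583) = -0.00979
  (β,1): 0.25·ln(0.9615) = -0.00981
  (β,2): 0.25·ln(1.0417) = 0.01021
Sum = 0.0008 nats.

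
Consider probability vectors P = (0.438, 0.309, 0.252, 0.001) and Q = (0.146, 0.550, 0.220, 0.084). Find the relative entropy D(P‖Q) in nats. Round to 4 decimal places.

0.3328 nats

D(P‖Q) = Σ p·ln(p/q).
  0.438·ln(0.438/0.146) = 0.48119
  0.309·ln(0.309/0.550) = -0.17816
  0.252·ln(0.252/0.220) = 0.03422
  0.001·ln(0.001/0.084) = -0.00443
D(P‖Q) = 0.3328 nats.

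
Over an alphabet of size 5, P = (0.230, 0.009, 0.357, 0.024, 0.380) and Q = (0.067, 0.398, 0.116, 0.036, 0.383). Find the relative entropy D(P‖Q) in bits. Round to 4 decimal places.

0.9207 bits

D(P‖Q) = Σ p·log₂(p/q).
  0.230·log₂(0.230/0.067) = 0.40926
  0.009·log₂(0.009/0.398) = -0.04920
  0.357·log₂(0.357/0.116) = 0.57898
  0.024·log₂(0.024/0.036) = -0.01404
  0.380·log₂(0.380/0.383) = -0.00431
D(P‖Q) = 0.9207 bits.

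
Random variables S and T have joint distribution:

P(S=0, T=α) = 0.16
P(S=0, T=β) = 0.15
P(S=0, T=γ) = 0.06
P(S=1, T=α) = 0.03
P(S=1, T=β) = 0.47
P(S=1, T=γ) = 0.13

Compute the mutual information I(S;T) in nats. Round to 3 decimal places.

Marginals: p(S) = (0.3700, 0.6300), p(T) = (0.1900, 0.6200, 0.1900).
I(S;T) = H(S) + H(T) − H(S,T).
H(S) = 0.6590, H(T) = 0.9275, H(S,T) = 1.4719.
I(S;T) = 0.6590 + 0.9275 − 1.4719 = 0.115 nats.

0.115 nats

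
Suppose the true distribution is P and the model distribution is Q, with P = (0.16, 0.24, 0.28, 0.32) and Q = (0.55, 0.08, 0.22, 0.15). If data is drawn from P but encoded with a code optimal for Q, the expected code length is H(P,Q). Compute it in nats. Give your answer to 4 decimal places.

1.7329 nats

H(P,Q) = −Σ p·ln q.
  −0.16·ln(0.55) = 0.09565
  −0.24·ln(0.08) = 0.60617
  −0.28·ln(0.22) = 0.42396
  −0.32·ln(0.15) = 0.60708
H(P,Q) = 1.7329 nats.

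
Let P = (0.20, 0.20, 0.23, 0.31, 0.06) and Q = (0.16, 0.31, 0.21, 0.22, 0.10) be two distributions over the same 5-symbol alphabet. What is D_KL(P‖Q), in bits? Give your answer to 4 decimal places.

0.0773 bits

D(P‖Q) = Σ p·log₂(p/q).
  0.20·log₂(0.20/0.16) = 0.06439
  0.20·log₂(0.20/0.31) = -0.12645
  0.23·log₂(0.23/0.21) = 0.03019
  0.31·log₂(0.31/0.22) = 0.15338
  0.06·log₂(0.06/0.10) = -0.04422
D(P‖Q) = 0.0773 bits.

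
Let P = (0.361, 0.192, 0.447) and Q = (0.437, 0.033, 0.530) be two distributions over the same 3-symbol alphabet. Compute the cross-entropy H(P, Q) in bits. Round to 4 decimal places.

1.7855 bits

H(P,Q) = −Σ p·log₂ q.
  −0.361·log₂(0.437) = 0.43114
  −0.192·log₂(0.033) = 0.94491
  −0.447·log₂(0.530) = 0.40942
H(P,Q) = 1.7855 bits.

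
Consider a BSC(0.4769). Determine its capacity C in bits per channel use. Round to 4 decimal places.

Binary symmetric channel: C = 1 − h₂(ε) where h₂ is the binary entropy function.
h₂(0.4769) = −0.4769·log₂0.4769 − 0.5231·log₂0.5231 = 0.9985.
C = 1 − 0.9985 = 0.0015 bits per channel use.

0.0015 bits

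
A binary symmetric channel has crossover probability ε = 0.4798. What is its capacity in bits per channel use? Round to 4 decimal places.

0.0012 bits

Binary symmetric channel: C = 1 − h₂(ε) where h₂ is the binary entropy function.
h₂(0.4798) = −0.4798·log₂0.4798 − 0.5202·log₂0.5202 = 0.9988.
C = 1 − 0.9988 = 0.0012 bits per channel use.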